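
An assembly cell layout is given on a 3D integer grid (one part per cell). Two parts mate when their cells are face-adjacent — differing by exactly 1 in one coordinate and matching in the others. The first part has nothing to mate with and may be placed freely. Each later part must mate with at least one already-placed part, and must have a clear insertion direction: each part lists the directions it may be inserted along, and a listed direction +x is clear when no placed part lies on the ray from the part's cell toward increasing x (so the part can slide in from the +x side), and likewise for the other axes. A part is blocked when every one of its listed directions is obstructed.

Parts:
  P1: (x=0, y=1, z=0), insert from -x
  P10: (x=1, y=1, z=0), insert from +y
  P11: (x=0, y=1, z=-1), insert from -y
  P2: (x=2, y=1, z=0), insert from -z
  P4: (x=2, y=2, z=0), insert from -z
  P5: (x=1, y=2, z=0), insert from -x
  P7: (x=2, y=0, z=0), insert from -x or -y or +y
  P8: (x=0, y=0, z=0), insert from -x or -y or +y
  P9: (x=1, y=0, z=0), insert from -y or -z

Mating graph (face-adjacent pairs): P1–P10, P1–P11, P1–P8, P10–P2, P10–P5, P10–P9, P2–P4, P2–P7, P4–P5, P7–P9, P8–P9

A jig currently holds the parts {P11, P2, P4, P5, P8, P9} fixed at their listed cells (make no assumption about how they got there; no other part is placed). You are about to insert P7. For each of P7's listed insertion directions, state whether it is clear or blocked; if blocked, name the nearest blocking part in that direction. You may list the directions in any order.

-x: nearest on ray is P9@(1, 0, 0) ⇒ blocked
-y: ray from P7(2, 0, 0) has no placed part ⇒ clear
+y: nearest on ray is P2@(2, 1, 0) ⇒ blocked

+y: blocked by P2; -x: blocked by P9; -y: clear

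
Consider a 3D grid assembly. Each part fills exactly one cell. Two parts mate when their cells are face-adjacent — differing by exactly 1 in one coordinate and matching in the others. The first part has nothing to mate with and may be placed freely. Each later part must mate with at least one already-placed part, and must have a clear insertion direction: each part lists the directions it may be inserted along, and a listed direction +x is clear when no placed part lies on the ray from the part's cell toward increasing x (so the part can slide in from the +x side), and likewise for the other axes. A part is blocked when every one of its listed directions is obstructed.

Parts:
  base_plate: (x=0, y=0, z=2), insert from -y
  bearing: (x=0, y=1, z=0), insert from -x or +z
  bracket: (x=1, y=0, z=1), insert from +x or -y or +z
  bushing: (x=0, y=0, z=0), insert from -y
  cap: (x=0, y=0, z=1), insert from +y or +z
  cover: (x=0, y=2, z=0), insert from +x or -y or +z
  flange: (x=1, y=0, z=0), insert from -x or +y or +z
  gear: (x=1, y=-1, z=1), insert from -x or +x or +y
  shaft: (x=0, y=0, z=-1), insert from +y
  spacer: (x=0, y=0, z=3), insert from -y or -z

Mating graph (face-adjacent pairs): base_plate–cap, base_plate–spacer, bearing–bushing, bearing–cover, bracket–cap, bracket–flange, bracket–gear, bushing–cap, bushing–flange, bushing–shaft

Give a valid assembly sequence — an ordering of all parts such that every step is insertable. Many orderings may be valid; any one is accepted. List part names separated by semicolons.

1. shaft@(0, 0, -1) [+y clear] — {shaft}
2. bushing@(0, 0, 0) [-y clear] — {bushing, shaft}
3. cap@(0, 0, 1) [+y clear] — {bushing, cap, shaft}
4. bracket@(1, 0, 1) [+x clear] — {bracket, bushing, cap, shaft}
5. base_plate@(0, 0, 2) [-y clear] — {base_plate, bracket, bushing, cap, shaft}
6. spacer@(0, 0, 3) [-y clear] — {base_plate, bracket, bushing, cap, shaft, spacer}
7. gear@(1, -1, 1) [-x clear] — {base_plate, bracket, bushing, cap, gear, shaft, spacer}
8. flange@(1, 0, 0) [+y clear] — {base_plate, bracket, bushing, cap, flange, gear, shaft, spacer}
9. bearing@(0, 1, 0) [-x clear] — {base_plate, bearing, bracket, bushing, cap, flange, gear, shaft, spacer}
10. cover@(0, 2, 0) [+x clear] — {base_plate, bearing, bracket, bushing, cap, cover, flange, gear, shaft, spacer}

shaft; bushing; cap; bracket; base_plate; spacer; gear; flange; bearing; cover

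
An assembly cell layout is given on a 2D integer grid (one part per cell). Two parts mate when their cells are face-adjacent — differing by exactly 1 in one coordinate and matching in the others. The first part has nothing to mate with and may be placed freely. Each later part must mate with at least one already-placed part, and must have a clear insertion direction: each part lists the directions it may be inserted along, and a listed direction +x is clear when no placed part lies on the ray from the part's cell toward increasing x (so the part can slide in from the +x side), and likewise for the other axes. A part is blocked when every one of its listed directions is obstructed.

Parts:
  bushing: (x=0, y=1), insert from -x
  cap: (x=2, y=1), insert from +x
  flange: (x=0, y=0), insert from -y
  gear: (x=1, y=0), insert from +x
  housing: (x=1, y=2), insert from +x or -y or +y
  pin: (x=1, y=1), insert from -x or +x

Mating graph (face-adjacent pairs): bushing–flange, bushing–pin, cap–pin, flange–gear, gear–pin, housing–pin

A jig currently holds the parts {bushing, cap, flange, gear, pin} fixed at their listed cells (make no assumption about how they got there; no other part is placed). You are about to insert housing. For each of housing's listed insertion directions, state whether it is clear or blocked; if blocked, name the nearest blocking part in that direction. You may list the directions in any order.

+x: clear; +y: clear; -y: blocked by pin

+x: ray from housing(1, 2) has no placed part ⇒ clear
-y: nearest on ray is pin@(1, 1) ⇒ blocked
+y: ray from housing(1, 2) has no placed part ⇒ clear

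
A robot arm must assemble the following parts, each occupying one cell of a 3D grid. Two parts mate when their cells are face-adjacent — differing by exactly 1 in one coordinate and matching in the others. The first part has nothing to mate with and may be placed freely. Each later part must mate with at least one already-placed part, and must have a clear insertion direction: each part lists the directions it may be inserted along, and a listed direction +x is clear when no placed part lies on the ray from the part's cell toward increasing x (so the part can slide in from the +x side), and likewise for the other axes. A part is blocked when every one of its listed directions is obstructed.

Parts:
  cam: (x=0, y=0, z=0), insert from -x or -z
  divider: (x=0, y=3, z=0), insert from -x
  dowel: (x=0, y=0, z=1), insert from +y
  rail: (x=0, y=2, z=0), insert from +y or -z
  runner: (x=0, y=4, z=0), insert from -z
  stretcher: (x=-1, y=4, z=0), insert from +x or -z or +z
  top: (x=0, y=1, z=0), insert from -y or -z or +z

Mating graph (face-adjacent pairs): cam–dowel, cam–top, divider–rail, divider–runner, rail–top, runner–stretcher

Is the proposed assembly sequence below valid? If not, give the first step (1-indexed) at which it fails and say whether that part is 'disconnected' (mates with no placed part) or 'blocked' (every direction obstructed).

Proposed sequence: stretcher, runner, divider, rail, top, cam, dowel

Valid

1. stretcher@(-1, 4, 0) [+x clear] — {stretcher}
2. runner@(0, 4, 0) [-z clear] — {runner, stretcher}
3. divider@(0, 3, 0) [-x clear] — {divider, runner, stretcher}
4. rail@(0, 2, 0) [-z clear] — {divider, rail, runner, stretcher}
5. top@(0, 1, 0) [-y clear] — {divider, rail, runner, stretcher, top}
6. cam@(0, 0, 0) [-x clear] — {cam, divider, rail, runner, stretcher, top}
7. dowel@(0, 0, 1) [+y clear] — {cam, divider, dowel, rail, runner, stretcher, top}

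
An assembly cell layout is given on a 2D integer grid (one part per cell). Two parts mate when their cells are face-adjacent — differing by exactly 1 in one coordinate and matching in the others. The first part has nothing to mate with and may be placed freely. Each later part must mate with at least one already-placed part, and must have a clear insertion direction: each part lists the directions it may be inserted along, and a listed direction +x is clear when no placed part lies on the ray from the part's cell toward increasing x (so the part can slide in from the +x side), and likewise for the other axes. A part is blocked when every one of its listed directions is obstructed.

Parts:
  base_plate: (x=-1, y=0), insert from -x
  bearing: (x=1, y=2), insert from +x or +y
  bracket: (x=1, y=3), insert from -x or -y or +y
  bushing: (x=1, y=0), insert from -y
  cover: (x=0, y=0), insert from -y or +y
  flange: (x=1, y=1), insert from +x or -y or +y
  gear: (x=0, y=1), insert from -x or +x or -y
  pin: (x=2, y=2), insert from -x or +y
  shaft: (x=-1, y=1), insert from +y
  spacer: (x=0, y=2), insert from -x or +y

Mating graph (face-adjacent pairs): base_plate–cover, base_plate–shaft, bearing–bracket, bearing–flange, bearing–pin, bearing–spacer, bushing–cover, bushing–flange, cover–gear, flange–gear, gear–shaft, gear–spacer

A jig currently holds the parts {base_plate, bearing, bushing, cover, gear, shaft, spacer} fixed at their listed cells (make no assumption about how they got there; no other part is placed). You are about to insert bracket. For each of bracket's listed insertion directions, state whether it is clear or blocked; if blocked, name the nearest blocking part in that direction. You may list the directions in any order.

-x: ray from bracket(1, 3) has no placed part ⇒ clear
-y: nearest on ray is bearing@(1, 2) ⇒ blocked
+y: ray from bracket(1, 3) has no placed part ⇒ clear

+y: clear; -x: clear; -y: blocked by bearing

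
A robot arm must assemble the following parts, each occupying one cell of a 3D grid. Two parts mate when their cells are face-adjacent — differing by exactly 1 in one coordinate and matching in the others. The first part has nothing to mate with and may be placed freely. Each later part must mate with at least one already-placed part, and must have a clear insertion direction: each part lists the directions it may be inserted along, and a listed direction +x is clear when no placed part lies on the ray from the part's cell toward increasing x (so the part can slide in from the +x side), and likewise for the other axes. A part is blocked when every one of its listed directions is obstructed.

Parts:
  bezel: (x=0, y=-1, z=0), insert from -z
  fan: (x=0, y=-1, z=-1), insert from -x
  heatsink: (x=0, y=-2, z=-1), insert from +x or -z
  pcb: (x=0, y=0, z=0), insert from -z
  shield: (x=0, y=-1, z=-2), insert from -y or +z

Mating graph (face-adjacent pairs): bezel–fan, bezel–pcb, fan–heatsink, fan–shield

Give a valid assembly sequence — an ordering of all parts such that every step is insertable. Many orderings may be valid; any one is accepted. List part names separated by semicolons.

pcb; bezel; fan; heatsink; shield

1. pcb@(0, 0, 0) [-z clear] — {pcb}
2. bezel@(0, -1, 0) [-z clear] — {bezel, pcb}
3. fan@(0, -1, -1) [-x clear] — {bezel, fan, pcb}
4. heatsink@(0, -2, -1) [+x clear] — {bezel, fan, heatsink, pcb}
5. shield@(0, -1, -2) [-y clear] — {bezel, fan, heatsink, pcb, shield}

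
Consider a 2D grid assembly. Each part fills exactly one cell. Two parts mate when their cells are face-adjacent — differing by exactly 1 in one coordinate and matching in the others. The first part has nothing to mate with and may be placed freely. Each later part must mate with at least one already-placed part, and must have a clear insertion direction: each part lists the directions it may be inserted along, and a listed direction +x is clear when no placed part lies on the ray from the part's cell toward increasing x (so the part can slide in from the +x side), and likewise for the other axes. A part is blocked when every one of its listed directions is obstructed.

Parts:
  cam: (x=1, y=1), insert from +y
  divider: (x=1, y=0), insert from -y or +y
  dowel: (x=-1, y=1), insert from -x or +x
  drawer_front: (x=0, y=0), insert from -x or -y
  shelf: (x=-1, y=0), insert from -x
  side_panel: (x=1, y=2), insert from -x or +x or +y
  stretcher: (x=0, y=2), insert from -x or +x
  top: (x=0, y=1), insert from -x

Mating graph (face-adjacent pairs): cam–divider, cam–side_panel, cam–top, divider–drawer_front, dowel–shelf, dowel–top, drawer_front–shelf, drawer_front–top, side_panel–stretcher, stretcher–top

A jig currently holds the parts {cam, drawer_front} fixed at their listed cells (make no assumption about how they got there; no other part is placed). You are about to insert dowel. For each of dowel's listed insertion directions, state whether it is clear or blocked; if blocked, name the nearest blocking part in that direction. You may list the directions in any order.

+x: blocked by cam; -x: clear

-x: ray from dowel(-1, 1) has no placed part ⇒ clear
+x: nearest on ray is cam@(1, 1) ⇒ blocked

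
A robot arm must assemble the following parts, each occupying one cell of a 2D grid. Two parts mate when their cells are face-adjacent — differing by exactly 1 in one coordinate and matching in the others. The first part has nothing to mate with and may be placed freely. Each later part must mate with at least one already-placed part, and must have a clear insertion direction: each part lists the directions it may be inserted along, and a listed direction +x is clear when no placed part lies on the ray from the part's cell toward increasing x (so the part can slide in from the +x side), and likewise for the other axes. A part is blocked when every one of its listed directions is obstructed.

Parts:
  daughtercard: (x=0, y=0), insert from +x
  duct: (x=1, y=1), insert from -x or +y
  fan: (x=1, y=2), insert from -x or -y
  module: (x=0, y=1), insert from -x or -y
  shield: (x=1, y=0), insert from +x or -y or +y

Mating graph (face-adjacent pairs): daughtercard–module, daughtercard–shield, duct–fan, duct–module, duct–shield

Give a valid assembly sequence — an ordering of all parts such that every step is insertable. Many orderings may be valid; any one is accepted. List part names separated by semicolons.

1. duct@(1, 1) [-x clear] — {duct}
2. fan@(1, 2) [-x clear] — {duct, fan}
3. module@(0, 1) [-x clear] — {duct, fan, module}
4. daughtercard@(0, 0) [+x clear] — {daughtercard, duct, fan, module}
5. shield@(1, 0) [+x clear] — {daughtercard, duct, fan, module, shield}

duct; fan; module; daughtercard; shield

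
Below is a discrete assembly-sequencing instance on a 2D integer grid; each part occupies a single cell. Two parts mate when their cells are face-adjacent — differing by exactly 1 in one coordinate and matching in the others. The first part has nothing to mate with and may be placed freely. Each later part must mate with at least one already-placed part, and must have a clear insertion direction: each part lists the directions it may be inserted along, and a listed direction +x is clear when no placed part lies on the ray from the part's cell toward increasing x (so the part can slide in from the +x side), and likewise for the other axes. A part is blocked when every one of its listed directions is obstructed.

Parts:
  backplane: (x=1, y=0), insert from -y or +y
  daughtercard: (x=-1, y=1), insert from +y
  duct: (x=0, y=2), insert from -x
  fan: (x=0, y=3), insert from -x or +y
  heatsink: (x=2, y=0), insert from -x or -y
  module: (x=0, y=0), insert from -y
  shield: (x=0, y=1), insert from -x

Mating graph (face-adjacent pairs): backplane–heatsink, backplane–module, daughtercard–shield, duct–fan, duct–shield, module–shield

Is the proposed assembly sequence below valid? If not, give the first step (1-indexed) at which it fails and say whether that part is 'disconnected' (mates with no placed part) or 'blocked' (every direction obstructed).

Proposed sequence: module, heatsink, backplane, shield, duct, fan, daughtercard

1. module@(0, 0) [-y clear] — {module}
2. heatsink@(2, 0) — no placed neighbour ⇒ disconnected

Invalid at step 2 (disconnected)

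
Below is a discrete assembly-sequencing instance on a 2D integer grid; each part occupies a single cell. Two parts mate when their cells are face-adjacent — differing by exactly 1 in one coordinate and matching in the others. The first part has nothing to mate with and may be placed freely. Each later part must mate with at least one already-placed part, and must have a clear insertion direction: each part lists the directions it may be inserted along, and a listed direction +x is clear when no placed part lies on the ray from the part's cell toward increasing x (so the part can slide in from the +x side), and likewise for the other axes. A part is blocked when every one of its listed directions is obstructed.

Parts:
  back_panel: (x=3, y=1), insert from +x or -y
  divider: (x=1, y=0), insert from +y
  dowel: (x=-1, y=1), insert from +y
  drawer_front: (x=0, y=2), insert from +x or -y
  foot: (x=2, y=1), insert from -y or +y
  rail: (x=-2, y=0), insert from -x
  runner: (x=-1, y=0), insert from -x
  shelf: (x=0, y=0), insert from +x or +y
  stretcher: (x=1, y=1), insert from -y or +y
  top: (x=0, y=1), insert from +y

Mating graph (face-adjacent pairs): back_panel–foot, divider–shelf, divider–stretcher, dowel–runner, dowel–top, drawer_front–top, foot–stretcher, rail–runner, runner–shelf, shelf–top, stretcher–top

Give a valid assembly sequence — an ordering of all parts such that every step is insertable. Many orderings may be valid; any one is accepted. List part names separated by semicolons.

1. runner@(-1, 0) [-x clear] — {runner}
2. shelf@(0, 0) [+x clear] — {runner, shelf}
3. dowel@(-1, 1) [+y clear] — {dowel, runner, shelf}
4. top@(0, 1) [+y clear] — {dowel, runner, shelf, top}
5. divider@(1, 0) [+y clear] — {divider, dowel, runner, shelf, top}
6. stretcher@(1, 1) [+y clear] — {divider, dowel, runner, shelf, stretcher, top}
7. foot@(2, 1) [-y clear] — {divider, dowel, foot, runner, shelf, stretcher, top}
8. back_panel@(3, 1) [+x clear] — {back_panel, divider, dowel, foot, runner, shelf, stretcher, top}
9. drawer_front@(0, 2) [+x clear] — {back_panel, divider, dowel, drawer_front, foot, runner, shelf, stretcher, top}
10. rail@(-2, 0) [-x clear] — {back_panel, divider, dowel, drawer_front, foot, rail, runner, shelf, stretcher, top}

runner; shelf; dowel; top; divider; stretcher; foot; back_panel; drawer_front; rail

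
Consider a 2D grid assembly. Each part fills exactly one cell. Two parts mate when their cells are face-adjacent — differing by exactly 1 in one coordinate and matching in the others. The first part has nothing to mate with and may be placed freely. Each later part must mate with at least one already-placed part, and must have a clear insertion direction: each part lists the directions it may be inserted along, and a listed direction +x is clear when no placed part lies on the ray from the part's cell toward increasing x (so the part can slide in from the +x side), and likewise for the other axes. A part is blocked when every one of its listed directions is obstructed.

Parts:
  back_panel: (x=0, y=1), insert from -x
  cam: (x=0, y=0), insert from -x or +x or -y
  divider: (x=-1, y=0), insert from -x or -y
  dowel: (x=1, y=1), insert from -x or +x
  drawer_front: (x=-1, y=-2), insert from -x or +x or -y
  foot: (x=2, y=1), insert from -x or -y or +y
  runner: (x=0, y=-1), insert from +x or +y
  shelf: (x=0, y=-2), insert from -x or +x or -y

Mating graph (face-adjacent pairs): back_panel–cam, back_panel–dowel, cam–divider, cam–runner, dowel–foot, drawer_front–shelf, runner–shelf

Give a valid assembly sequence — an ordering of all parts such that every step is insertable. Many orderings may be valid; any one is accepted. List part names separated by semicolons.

1. drawer_front@(-1, -2) [-x clear] — {drawer_front}
2. shelf@(0, -2) [+x clear] — {drawer_front, shelf}
3. runner@(0, -1) [+x clear] — {drawer_front, runner, shelf}
4. cam@(0, 0) [-x clear] — {cam, drawer_front, runner, shelf}
5. back_panel@(0, 1) [-x clear] — {back_panel, cam, drawer_front, runner, shelf}
6. divider@(-1, 0) [-x clear] — {back_panel, cam, divider, drawer_front, runner, shelf}
7. dowel@(1, 1) [+x clear] — {back_panel, cam, divider, dowel, drawer_front, runner, shelf}
8. foot@(2, 1) [-y clear] — {back_panel, cam, divider, dowel, drawer_front, foot, runner, shelf}

drawer_front; shelf; runner; cam; back_panel; divider; dowel; foot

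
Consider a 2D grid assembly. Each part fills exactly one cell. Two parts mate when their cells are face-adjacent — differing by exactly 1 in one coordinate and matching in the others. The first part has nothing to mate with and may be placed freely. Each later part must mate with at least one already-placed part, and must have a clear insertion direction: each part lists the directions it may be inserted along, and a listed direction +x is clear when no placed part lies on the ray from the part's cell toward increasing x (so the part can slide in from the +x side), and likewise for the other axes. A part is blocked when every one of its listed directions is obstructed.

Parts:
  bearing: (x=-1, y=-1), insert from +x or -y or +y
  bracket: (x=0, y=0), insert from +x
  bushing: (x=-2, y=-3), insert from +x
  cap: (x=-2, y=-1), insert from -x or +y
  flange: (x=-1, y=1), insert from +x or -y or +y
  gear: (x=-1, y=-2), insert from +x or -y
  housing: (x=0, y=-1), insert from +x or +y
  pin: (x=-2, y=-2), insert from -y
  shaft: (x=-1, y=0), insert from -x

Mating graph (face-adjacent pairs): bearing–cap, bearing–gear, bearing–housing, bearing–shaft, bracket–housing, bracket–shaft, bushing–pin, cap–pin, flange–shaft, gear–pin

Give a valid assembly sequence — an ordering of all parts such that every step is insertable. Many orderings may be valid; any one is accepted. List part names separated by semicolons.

bearing; housing; gear; bracket; shaft; flange; cap; pin; bushing

1. bearing@(-1, -1) [+x clear] — {bearing}
2. housing@(0, -1) [+x clear] — {bearing, housing}
3. gear@(-1, -2) [+x clear] — {bearing, gear, housing}
4. bracket@(0, 0) [+x clear] — {bearing, bracket, gear, housing}
5. shaft@(-1, 0) [-x clear] — {bearing, bracket, gear, housing, shaft}
6. flange@(-1, 1) [+x clear] — {bearing, bracket, flange, gear, housing, shaft}
7. cap@(-2, -1) [-x clear] — {bearing, bracket, cap, flange, gear, housing, shaft}
8. pin@(-2, -2) [-y clear] — {bearing, bracket, cap, flange, gear, housing, pin, shaft}
9. bushing@(-2, -3) [+x clear] — {bearing, bracket, bushing, cap, flange, gear, housing, pin, shaft}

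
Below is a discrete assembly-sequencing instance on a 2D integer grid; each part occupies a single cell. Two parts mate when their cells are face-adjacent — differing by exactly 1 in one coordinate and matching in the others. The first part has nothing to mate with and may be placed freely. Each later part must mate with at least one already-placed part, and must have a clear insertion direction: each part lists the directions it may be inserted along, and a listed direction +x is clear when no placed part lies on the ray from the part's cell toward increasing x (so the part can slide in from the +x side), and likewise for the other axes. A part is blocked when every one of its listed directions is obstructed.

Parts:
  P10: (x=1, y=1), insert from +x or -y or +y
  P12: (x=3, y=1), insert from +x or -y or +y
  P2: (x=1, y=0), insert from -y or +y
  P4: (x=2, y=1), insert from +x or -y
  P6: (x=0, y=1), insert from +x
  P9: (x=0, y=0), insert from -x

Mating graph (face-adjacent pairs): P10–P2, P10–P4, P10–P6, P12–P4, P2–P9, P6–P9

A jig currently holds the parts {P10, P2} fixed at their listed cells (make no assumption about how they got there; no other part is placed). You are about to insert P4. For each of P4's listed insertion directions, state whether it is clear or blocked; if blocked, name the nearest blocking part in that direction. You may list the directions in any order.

+x: ray from P4(2, 1) has no placed part ⇒ clear
-y: ray from P4(2, 1) has no placed part ⇒ clear

+x: clear; -y: clear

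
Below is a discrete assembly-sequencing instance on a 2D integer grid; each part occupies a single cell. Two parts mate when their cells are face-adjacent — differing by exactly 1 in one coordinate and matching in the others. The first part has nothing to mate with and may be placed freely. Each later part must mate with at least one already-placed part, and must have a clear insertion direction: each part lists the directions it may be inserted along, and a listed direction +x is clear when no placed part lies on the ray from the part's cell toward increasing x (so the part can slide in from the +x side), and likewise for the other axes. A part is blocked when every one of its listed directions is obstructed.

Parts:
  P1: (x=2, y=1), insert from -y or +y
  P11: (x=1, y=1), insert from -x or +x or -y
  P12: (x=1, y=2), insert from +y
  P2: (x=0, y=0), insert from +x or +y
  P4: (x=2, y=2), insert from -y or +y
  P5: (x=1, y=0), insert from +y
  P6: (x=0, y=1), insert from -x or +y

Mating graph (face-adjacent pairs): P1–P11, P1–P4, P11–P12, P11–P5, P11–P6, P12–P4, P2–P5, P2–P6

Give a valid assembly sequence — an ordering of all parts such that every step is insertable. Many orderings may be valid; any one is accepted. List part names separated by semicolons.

P2; P6; P5; P11; P1; P12; P4

1. P2@(0, 0) [+x clear] — {P2}
2. P6@(0, 1) [-x clear] — {P2, P6}
3. P5@(1, 0) [+y clear] — {P2, P5, P6}
4. P11@(1, 1) [+x clear] — {P11, P2, P5, P6}
5. P1@(2, 1) [-y clear] — {P1, P11, P2, P5, P6}
6. P12@(1, 2) [+y clear] — {P1, P11, P12, P2, P5, P6}
7. P4@(2, 2) [+y clear] — {P1, P11, P12, P2, P4, P5, P6}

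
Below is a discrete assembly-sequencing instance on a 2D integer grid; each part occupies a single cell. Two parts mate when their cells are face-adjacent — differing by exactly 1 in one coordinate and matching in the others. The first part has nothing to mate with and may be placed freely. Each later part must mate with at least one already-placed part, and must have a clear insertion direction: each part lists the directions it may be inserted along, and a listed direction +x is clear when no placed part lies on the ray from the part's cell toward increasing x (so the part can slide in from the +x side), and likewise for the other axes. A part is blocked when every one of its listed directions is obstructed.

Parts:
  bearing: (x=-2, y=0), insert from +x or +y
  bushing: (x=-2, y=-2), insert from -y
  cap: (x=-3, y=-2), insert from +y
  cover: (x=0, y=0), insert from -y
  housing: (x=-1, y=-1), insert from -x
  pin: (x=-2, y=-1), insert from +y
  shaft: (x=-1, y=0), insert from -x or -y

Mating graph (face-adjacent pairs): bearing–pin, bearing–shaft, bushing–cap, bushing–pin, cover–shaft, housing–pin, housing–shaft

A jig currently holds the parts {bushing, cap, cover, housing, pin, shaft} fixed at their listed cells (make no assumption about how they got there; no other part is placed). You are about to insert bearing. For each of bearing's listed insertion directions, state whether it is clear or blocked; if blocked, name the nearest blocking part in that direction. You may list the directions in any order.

+x: nearest on ray is shaft@(-1, 0) ⇒ blocked
+y: ray from bearing(-2, 0) has no placed part ⇒ clear

+x: blocked by shaft; +y: clear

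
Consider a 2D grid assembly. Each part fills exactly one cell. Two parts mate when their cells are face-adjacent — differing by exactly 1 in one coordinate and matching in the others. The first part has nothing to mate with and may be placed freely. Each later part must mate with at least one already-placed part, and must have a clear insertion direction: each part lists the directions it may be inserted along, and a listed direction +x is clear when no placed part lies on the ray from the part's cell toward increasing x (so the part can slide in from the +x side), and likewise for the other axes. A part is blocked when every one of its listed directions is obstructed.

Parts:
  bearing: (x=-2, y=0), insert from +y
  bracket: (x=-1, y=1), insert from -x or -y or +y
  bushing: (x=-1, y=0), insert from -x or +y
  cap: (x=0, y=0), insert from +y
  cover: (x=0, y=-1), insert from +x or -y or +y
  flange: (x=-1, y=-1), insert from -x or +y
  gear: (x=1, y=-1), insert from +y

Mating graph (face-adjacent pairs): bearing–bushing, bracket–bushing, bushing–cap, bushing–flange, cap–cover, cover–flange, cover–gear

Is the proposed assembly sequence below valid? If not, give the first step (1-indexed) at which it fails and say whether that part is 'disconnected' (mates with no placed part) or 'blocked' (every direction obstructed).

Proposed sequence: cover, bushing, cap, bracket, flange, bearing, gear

Invalid at step 2 (disconnected)

1. cover@(0, -1) [+x clear] — {cover}
2. bushing@(-1, 0) — no placed neighbour ⇒ disconnected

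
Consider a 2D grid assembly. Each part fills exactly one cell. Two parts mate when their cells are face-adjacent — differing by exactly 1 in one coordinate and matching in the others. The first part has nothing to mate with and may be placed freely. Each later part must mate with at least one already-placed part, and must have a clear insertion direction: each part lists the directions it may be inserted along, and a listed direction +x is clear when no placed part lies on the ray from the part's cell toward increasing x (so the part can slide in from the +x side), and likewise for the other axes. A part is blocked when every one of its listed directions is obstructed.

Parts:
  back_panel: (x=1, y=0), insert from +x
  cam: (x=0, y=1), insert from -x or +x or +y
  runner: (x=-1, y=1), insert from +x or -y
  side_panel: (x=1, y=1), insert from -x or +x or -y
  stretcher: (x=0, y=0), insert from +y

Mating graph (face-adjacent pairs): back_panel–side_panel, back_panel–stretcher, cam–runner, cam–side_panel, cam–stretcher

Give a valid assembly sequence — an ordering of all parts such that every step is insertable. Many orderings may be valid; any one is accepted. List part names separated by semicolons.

back_panel; side_panel; stretcher; cam; runner

1. back_panel@(1, 0) [+x clear] — {back_panel}
2. side_panel@(1, 1) [-x clear] — {back_panel, side_panel}
3. stretcher@(0, 0) [+y clear] — {back_panel, side_panel, stretcher}
4. cam@(0, 1) [-x clear] — {back_panel, cam, side_panel, stretcher}
5. runner@(-1, 1) [-y clear] — {back_panel, cam, runner, side_panel, stretcher}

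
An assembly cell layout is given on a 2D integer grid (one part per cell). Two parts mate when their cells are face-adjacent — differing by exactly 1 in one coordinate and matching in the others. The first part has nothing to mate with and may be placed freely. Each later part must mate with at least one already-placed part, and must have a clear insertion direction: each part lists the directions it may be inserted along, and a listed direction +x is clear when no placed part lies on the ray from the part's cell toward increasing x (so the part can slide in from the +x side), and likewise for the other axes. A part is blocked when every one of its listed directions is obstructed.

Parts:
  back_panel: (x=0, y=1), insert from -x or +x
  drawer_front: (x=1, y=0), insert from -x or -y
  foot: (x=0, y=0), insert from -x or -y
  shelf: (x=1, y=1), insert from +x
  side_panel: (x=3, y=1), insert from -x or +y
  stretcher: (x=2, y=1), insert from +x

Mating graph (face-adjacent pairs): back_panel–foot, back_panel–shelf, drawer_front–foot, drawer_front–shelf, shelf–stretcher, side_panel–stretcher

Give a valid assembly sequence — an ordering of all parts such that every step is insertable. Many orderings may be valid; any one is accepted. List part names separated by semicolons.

1. back_panel@(0, 1) [-x clear] — {back_panel}
2. shelf@(1, 1) [+x clear] — {back_panel, shelf}
3. stretcher@(2, 1) [+x clear] — {back_panel, shelf, stretcher}
4. side_panel@(3, 1) [+y clear] — {back_panel, shelf, side_panel, stretcher}
5. foot@(0, 0) [-x clear] — {back_panel, foot, shelf, side_panel, stretcher}
6. drawer_front@(1, 0) [-y clear] — {back_panel, drawer_front, foot, shelf, side_panel, stretcher}

back_panel; shelf; stretcher; side_panel; foot; drawer_front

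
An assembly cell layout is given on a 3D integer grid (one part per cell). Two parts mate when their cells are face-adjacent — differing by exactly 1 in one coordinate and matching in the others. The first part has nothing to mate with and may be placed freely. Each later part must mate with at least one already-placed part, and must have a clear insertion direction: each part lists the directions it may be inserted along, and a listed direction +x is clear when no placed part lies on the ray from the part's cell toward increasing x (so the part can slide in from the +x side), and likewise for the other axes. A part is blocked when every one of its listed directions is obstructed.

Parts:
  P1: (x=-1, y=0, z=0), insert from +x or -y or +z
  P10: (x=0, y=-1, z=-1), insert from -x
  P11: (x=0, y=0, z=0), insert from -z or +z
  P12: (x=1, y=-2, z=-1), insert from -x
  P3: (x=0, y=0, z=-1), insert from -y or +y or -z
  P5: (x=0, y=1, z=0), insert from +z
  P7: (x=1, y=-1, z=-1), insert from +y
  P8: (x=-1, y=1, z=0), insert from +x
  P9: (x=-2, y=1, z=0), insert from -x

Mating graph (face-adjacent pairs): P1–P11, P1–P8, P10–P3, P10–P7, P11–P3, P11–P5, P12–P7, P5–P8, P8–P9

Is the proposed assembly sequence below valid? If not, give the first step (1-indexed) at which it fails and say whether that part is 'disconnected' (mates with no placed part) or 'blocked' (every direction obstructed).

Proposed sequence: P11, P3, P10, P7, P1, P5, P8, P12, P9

Invalid at step 7 (blocked)

1. P11@(0, 0, 0) [-z clear] — {P11}
2. P3@(0, 0, -1) [-y clear] — {P11, P3}
3. P10@(0, -1, -1) [-x clear] — {P10, P11, P3}
4. P7@(1, -1, -1) [+y clear] — {P10, P11, P3, P7}
5. P1@(-1, 0, 0) [-y clear] — {P1, P10, P11, P3, P7}
6. P5@(0, 1, 0) [+z clear] — {P1, P10, P11, P3, P5, P7}
7. P8@(-1, 1, 0) — +x all obstructed ⇒ blocked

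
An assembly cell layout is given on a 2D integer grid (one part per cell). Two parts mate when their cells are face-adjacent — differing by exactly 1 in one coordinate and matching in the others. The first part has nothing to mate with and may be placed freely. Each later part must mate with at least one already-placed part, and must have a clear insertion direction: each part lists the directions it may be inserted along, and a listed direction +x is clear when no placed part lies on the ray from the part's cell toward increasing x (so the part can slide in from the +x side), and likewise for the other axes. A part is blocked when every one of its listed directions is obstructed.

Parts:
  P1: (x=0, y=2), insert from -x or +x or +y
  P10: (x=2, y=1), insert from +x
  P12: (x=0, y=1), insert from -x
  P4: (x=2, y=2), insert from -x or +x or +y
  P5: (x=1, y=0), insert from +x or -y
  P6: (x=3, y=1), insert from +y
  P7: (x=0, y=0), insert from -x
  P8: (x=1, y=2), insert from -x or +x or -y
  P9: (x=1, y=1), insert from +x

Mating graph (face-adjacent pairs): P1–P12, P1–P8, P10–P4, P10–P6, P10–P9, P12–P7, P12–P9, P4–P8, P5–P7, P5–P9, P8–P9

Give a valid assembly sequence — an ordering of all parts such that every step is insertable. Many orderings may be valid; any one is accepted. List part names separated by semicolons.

1. P8@(1, 2) [-x clear] — {P8}
2. P4@(2, 2) [+x clear] — {P4, P8}
3. P9@(1, 1) [+x clear] — {P4, P8, P9}
4. P12@(0, 1) [-x clear] — {P12, P4, P8, P9}
5. P7@(0, 0) [-x clear] — {P12, P4, P7, P8, P9}
6. P1@(0, 2) [-x clear] — {P1, P12, P4, P7, P8, P9}
7. P10@(2, 1) [+x clear] — {P1, P10, P12, P4, P7, P8, P9}
8. P6@(3, 1) [+y clear] — {P1, P10, P12, P4, P6, P7, P8, P9}
9. P5@(1, 0) [+x clear] — {P1, P10, P12, P4, P5, P6, P7, P8, P9}

P8; P4; P9; P12; P7; P1; P10; P6; P5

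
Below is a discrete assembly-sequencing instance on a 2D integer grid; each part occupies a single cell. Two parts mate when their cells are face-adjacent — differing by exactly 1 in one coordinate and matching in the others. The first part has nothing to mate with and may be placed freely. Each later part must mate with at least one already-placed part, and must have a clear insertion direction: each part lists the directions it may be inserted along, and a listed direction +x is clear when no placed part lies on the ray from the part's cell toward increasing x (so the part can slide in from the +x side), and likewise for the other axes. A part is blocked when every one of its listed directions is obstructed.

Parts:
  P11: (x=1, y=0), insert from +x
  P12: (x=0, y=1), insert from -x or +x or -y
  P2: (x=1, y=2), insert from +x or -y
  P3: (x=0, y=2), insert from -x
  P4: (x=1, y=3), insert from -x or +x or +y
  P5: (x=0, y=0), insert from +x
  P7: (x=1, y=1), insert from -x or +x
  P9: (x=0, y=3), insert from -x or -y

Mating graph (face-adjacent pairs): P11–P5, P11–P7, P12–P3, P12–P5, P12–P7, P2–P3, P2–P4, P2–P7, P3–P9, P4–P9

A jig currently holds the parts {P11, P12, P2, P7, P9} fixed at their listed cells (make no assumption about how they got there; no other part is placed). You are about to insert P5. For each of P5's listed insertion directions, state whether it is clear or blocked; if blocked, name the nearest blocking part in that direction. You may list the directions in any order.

+x: nearest on ray is P11@(1, 0) ⇒ blocked

+x: blocked by P11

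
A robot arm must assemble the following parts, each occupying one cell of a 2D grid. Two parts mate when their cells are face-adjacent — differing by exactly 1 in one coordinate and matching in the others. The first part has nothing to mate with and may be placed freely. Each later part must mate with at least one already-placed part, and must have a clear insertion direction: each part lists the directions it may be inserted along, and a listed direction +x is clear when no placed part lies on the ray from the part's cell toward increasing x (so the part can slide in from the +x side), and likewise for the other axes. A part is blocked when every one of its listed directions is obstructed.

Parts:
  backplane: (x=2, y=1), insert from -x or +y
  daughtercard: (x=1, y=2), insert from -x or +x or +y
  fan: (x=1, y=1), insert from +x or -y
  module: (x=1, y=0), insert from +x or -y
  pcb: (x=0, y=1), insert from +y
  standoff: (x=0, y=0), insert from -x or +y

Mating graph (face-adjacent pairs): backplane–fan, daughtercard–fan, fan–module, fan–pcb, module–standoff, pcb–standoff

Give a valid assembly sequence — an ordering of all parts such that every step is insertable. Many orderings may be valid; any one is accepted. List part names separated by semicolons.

pcb; fan; standoff; backplane; module; daughtercard

1. pcb@(0, 1) [+y clear] — {pcb}
2. fan@(1, 1) [+x clear] — {fan, pcb}
3. standoff@(0, 0) [-x clear] — {fan, pcb, standoff}
4. backplane@(2, 1) [+y clear] — {backplane, fan, pcb, standoff}
5. module@(1, 0) [+x clear] — {backplane, fan, module, pcb, standoff}
6. daughtercard@(1, 2) [-x clear] — {backplane, daughtercard, fan, module, pcb, standoff}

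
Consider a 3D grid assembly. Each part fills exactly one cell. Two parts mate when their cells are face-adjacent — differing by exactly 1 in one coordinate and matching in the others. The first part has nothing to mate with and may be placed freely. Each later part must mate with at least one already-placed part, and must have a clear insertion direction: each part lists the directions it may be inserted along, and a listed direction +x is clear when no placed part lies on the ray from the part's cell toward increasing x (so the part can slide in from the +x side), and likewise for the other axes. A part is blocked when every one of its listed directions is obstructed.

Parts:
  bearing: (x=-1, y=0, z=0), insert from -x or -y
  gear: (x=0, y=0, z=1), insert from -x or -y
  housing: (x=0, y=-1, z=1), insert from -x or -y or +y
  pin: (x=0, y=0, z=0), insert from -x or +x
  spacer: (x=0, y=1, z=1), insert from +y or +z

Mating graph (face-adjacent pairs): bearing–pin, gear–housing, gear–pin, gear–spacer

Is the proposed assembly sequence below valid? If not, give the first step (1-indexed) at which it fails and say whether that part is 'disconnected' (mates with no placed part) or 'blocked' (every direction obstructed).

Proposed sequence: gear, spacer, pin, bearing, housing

1. gear@(0, 0, 1) [-x clear] — {gear}
2. spacer@(0, 1, 1) [+y clear] — {gear, spacer}
3. pin@(0, 0, 0) [-x clear] — {gear, pin, spacer}
4. bearing@(-1, 0, 0) [-x clear] — {bearing, gear, pin, spacer}
5. housing@(0, -1, 1) [-x clear] — {bearing, gear, housing, pin, spacer}

Valid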